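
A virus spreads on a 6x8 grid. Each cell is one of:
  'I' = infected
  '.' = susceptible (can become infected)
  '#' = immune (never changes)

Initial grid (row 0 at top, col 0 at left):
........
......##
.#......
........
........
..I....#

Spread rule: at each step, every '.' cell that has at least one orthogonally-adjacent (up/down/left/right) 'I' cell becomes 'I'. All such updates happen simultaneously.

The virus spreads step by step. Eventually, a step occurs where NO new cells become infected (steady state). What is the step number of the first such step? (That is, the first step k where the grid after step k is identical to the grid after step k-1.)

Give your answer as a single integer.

Step 0 (initial): 1 infected
Step 1: +3 new -> 4 infected
Step 2: +5 new -> 9 infected
Step 3: +6 new -> 15 infected
Step 4: +6 new -> 21 infected
Step 5: +7 new -> 28 infected
Step 6: +7 new -> 35 infected
Step 7: +5 new -> 40 infected
Step 8: +2 new -> 42 infected
Step 9: +1 new -> 43 infected
Step 10: +1 new -> 44 infected
Step 11: +0 new -> 44 infected

Answer: 11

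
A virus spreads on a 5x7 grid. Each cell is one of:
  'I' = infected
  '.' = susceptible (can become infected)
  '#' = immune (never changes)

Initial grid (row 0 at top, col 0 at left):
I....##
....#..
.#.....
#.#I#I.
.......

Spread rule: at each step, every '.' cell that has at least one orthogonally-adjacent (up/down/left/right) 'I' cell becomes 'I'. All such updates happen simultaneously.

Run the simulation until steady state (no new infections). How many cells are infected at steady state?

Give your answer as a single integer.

Answer: 28

Derivation:
Step 0 (initial): 3 infected
Step 1: +7 new -> 10 infected
Step 2: +11 new -> 21 infected
Step 3: +4 new -> 25 infected
Step 4: +3 new -> 28 infected
Step 5: +0 new -> 28 infected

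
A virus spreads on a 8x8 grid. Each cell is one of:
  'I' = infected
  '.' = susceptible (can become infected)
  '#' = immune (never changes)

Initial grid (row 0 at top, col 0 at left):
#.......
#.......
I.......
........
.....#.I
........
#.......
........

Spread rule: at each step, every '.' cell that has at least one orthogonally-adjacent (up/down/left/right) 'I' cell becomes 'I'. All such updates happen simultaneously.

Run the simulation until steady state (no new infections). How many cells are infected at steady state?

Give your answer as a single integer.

Answer: 60

Derivation:
Step 0 (initial): 2 infected
Step 1: +5 new -> 7 infected
Step 2: +8 new -> 15 infected
Step 3: +12 new -> 27 infected
Step 4: +13 new -> 40 infected
Step 5: +11 new -> 51 infected
Step 6: +6 new -> 57 infected
Step 7: +3 new -> 60 infected
Step 8: +0 new -> 60 infected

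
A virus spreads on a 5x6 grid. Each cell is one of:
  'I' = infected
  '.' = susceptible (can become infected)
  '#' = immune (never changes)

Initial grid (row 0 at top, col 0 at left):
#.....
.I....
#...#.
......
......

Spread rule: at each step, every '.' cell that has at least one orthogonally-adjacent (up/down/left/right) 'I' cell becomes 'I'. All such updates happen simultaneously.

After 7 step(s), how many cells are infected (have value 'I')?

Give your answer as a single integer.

Step 0 (initial): 1 infected
Step 1: +4 new -> 5 infected
Step 2: +4 new -> 9 infected
Step 3: +6 new -> 15 infected
Step 4: +5 new -> 20 infected
Step 5: +4 new -> 24 infected
Step 6: +2 new -> 26 infected
Step 7: +1 new -> 27 infected

Answer: 27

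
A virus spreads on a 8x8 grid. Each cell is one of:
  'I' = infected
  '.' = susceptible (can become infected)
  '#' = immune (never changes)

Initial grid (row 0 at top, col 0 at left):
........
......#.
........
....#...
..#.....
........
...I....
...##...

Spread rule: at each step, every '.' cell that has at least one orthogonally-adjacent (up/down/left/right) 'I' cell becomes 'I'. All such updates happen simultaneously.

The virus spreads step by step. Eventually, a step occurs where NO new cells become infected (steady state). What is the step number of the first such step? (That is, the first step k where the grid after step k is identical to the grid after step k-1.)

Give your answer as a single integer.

Step 0 (initial): 1 infected
Step 1: +3 new -> 4 infected
Step 2: +6 new -> 10 infected
Step 3: +8 new -> 18 infected
Step 4: +9 new -> 27 infected
Step 5: +9 new -> 36 infected
Step 6: +8 new -> 44 infected
Step 7: +7 new -> 51 infected
Step 8: +4 new -> 55 infected
Step 9: +3 new -> 58 infected
Step 10: +1 new -> 59 infected
Step 11: +0 new -> 59 infected

Answer: 11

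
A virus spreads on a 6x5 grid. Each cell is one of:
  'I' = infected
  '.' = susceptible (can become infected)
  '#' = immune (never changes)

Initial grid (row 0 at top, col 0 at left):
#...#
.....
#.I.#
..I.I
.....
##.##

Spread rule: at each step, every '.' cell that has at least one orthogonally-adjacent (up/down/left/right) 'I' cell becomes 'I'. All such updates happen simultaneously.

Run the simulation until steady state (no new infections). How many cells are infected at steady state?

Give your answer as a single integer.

Step 0 (initial): 3 infected
Step 1: +7 new -> 10 infected
Step 2: +7 new -> 17 infected
Step 3: +5 new -> 22 infected
Step 4: +0 new -> 22 infected

Answer: 22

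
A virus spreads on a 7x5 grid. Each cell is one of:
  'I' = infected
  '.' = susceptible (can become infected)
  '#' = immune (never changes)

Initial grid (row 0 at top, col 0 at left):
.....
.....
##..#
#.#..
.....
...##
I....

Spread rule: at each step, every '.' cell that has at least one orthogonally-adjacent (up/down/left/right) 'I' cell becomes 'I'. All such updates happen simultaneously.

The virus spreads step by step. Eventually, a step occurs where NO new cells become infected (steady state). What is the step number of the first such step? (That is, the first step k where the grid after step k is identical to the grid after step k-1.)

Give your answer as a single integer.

Step 0 (initial): 1 infected
Step 1: +2 new -> 3 infected
Step 2: +3 new -> 6 infected
Step 3: +3 new -> 9 infected
Step 4: +3 new -> 12 infected
Step 5: +1 new -> 13 infected
Step 6: +2 new -> 15 infected
Step 7: +2 new -> 17 infected
Step 8: +2 new -> 19 infected
Step 9: +3 new -> 22 infected
Step 10: +3 new -> 25 infected
Step 11: +2 new -> 27 infected
Step 12: +1 new -> 28 infected
Step 13: +0 new -> 28 infected

Answer: 13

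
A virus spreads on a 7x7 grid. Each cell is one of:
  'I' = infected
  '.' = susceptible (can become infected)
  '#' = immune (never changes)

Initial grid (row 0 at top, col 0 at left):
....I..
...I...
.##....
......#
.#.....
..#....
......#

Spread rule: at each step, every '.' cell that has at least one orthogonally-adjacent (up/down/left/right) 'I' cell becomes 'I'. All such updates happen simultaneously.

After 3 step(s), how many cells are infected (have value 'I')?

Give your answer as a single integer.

Answer: 20

Derivation:
Step 0 (initial): 2 infected
Step 1: +5 new -> 7 infected
Step 2: +6 new -> 13 infected
Step 3: +7 new -> 20 infected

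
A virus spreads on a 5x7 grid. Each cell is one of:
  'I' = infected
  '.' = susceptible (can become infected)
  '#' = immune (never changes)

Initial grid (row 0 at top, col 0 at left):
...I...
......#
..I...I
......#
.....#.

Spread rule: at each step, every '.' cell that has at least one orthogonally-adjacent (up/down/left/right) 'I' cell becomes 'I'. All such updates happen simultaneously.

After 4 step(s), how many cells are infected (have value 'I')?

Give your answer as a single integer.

Answer: 31

Derivation:
Step 0 (initial): 3 infected
Step 1: +8 new -> 11 infected
Step 2: +11 new -> 22 infected
Step 3: +7 new -> 29 infected
Step 4: +2 new -> 31 infected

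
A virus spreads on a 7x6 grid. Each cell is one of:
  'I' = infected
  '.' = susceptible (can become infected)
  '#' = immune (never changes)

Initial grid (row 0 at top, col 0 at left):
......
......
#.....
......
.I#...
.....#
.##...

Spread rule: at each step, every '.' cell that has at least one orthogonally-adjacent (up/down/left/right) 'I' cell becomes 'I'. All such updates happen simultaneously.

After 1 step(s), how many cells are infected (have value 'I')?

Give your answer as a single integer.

Answer: 4

Derivation:
Step 0 (initial): 1 infected
Step 1: +3 new -> 4 infected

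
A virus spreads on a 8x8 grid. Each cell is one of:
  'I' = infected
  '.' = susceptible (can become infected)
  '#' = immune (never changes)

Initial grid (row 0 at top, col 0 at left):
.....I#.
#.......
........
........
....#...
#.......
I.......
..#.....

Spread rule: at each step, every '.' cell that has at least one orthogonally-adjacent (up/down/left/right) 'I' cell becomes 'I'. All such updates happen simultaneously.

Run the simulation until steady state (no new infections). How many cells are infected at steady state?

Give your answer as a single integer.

Step 0 (initial): 2 infected
Step 1: +4 new -> 6 infected
Step 2: +7 new -> 13 infected
Step 3: +9 new -> 22 infected
Step 4: +14 new -> 36 infected
Step 5: +14 new -> 50 infected
Step 6: +5 new -> 55 infected
Step 7: +3 new -> 58 infected
Step 8: +1 new -> 59 infected
Step 9: +0 new -> 59 infected

Answer: 59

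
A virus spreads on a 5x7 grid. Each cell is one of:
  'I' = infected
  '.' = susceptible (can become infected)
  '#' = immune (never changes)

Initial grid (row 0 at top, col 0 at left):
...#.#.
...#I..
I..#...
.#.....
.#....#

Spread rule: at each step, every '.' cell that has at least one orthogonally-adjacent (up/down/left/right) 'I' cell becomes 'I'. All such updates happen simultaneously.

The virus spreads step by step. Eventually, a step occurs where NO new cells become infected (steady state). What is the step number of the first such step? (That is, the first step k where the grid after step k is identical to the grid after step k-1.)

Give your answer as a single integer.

Step 0 (initial): 2 infected
Step 1: +6 new -> 8 infected
Step 2: +7 new -> 15 infected
Step 3: +8 new -> 23 infected
Step 4: +5 new -> 28 infected
Step 5: +0 new -> 28 infected

Answer: 5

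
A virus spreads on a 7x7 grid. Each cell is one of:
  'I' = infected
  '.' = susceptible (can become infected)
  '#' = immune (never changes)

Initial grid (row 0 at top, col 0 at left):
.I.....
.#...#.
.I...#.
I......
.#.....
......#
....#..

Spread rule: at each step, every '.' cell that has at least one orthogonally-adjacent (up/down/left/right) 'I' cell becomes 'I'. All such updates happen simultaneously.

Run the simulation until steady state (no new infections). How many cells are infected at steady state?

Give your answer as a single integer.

Answer: 43

Derivation:
Step 0 (initial): 3 infected
Step 1: +6 new -> 9 infected
Step 2: +6 new -> 15 infected
Step 3: +7 new -> 22 infected
Step 4: +6 new -> 28 infected
Step 5: +5 new -> 33 infected
Step 6: +5 new -> 38 infected
Step 7: +3 new -> 41 infected
Step 8: +1 new -> 42 infected
Step 9: +1 new -> 43 infected
Step 10: +0 new -> 43 infected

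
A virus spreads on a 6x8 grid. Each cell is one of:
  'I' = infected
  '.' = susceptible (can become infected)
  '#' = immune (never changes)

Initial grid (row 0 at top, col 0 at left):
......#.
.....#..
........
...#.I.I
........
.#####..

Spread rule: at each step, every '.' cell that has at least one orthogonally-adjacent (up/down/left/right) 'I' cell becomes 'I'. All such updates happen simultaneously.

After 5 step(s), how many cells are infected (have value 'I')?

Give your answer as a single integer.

Step 0 (initial): 2 infected
Step 1: +6 new -> 8 infected
Step 2: +6 new -> 14 infected
Step 3: +6 new -> 20 infected
Step 4: +4 new -> 24 infected
Step 5: +6 new -> 30 infected

Answer: 30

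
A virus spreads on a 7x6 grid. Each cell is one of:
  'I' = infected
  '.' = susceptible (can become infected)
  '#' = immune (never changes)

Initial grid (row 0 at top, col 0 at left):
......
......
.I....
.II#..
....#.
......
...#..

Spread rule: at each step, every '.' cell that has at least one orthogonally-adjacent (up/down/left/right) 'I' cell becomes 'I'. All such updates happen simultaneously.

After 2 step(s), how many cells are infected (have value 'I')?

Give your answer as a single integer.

Answer: 17

Derivation:
Step 0 (initial): 3 infected
Step 1: +6 new -> 9 infected
Step 2: +8 new -> 17 infected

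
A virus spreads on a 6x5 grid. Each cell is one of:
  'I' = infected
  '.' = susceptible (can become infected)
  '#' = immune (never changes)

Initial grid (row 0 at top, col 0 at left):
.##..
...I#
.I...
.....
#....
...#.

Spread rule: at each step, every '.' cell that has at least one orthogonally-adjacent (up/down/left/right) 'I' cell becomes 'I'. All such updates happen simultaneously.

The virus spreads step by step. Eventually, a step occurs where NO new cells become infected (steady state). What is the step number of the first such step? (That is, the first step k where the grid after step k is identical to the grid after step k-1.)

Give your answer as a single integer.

Step 0 (initial): 2 infected
Step 1: +7 new -> 9 infected
Step 2: +7 new -> 16 infected
Step 3: +5 new -> 21 infected
Step 4: +3 new -> 24 infected
Step 5: +1 new -> 25 infected
Step 6: +0 new -> 25 infected

Answer: 6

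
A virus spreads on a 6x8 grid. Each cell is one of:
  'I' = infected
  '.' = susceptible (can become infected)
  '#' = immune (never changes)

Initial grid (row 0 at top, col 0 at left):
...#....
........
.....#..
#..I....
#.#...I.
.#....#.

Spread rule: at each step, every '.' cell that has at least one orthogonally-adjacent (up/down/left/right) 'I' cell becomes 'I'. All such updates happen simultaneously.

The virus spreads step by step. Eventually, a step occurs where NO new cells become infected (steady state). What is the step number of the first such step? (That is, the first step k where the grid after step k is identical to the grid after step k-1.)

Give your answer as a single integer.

Step 0 (initial): 2 infected
Step 1: +7 new -> 9 infected
Step 2: +11 new -> 20 infected
Step 3: +8 new -> 28 infected
Step 4: +7 new -> 35 infected
Step 5: +4 new -> 39 infected
Step 6: +1 new -> 40 infected
Step 7: +0 new -> 40 infected

Answer: 7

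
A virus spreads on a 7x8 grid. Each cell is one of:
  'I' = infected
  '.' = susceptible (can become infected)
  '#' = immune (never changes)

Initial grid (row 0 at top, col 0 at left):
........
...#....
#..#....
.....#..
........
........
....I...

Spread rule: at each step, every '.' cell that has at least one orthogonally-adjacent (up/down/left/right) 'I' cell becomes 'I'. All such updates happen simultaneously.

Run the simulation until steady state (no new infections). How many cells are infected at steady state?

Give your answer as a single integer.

Step 0 (initial): 1 infected
Step 1: +3 new -> 4 infected
Step 2: +5 new -> 9 infected
Step 3: +7 new -> 16 infected
Step 4: +7 new -> 23 infected
Step 5: +7 new -> 30 infected
Step 6: +7 new -> 37 infected
Step 7: +7 new -> 44 infected
Step 8: +4 new -> 48 infected
Step 9: +3 new -> 51 infected
Step 10: +1 new -> 52 infected
Step 11: +0 new -> 52 infected

Answer: 52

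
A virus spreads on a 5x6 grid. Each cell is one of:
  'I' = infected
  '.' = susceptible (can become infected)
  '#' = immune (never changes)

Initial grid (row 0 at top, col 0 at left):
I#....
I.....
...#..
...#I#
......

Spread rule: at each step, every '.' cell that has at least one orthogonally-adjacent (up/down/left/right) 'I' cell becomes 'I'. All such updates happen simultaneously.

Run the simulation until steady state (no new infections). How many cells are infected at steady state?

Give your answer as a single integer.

Answer: 26

Derivation:
Step 0 (initial): 3 infected
Step 1: +4 new -> 7 infected
Step 2: +7 new -> 14 infected
Step 3: +8 new -> 22 infected
Step 4: +4 new -> 26 infected
Step 5: +0 new -> 26 infected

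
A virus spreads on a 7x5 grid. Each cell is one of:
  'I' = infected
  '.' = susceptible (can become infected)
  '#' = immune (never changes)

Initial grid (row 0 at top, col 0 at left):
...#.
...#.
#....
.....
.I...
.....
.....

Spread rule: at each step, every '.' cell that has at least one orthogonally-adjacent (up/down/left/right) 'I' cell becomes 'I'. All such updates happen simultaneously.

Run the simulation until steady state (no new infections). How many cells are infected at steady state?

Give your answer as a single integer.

Step 0 (initial): 1 infected
Step 1: +4 new -> 5 infected
Step 2: +7 new -> 12 infected
Step 3: +7 new -> 19 infected
Step 4: +7 new -> 26 infected
Step 5: +4 new -> 30 infected
Step 6: +1 new -> 31 infected
Step 7: +1 new -> 32 infected
Step 8: +0 new -> 32 infected

Answer: 32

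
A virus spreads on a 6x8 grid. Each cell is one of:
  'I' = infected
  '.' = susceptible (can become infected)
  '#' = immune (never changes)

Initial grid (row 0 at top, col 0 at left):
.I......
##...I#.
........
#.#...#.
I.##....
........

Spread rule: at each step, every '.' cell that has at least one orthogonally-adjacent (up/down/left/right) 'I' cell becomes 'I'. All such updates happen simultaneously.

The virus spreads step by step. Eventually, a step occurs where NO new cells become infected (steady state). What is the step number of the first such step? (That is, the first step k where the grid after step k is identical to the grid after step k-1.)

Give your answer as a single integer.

Step 0 (initial): 3 infected
Step 1: +7 new -> 10 infected
Step 2: +10 new -> 20 infected
Step 3: +8 new -> 28 infected
Step 4: +8 new -> 36 infected
Step 5: +3 new -> 39 infected
Step 6: +1 new -> 40 infected
Step 7: +0 new -> 40 infected

Answer: 7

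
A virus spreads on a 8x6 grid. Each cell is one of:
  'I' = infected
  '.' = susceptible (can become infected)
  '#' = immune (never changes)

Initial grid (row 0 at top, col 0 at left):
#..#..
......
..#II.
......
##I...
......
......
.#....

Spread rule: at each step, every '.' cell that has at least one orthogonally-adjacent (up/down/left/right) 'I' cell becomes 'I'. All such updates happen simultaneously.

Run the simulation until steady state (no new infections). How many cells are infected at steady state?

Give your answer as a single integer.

Step 0 (initial): 3 infected
Step 1: +8 new -> 11 infected
Step 2: +9 new -> 20 infected
Step 3: +11 new -> 31 infected
Step 4: +7 new -> 38 infected
Step 5: +3 new -> 41 infected
Step 6: +1 new -> 42 infected
Step 7: +0 new -> 42 infected

Answer: 42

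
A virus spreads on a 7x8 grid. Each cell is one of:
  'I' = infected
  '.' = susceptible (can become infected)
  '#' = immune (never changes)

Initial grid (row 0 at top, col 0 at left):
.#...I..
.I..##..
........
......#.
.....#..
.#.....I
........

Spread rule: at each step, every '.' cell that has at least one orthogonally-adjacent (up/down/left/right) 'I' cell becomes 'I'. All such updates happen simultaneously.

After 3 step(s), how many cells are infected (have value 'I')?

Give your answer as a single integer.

Step 0 (initial): 3 infected
Step 1: +8 new -> 11 infected
Step 2: +13 new -> 24 infected
Step 3: +9 new -> 33 infected

Answer: 33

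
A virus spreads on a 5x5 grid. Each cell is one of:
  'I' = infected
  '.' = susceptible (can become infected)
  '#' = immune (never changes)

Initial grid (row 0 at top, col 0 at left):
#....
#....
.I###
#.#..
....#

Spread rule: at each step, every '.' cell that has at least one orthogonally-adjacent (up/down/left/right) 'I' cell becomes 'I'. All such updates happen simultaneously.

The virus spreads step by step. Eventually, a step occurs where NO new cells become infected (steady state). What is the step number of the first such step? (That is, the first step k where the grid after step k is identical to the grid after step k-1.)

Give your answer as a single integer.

Answer: 7

Derivation:
Step 0 (initial): 1 infected
Step 1: +3 new -> 4 infected
Step 2: +3 new -> 7 infected
Step 3: +4 new -> 11 infected
Step 4: +3 new -> 14 infected
Step 5: +2 new -> 16 infected
Step 6: +1 new -> 17 infected
Step 7: +0 new -> 17 infected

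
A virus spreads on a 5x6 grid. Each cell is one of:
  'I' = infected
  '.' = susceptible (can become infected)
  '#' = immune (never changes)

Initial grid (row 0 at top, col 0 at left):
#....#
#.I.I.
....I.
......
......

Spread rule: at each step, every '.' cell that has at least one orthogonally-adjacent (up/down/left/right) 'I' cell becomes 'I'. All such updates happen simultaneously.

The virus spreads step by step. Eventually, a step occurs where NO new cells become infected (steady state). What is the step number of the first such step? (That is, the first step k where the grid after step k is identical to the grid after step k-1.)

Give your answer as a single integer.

Step 0 (initial): 3 infected
Step 1: +9 new -> 12 infected
Step 2: +7 new -> 19 infected
Step 3: +5 new -> 24 infected
Step 4: +2 new -> 26 infected
Step 5: +1 new -> 27 infected
Step 6: +0 new -> 27 infected

Answer: 6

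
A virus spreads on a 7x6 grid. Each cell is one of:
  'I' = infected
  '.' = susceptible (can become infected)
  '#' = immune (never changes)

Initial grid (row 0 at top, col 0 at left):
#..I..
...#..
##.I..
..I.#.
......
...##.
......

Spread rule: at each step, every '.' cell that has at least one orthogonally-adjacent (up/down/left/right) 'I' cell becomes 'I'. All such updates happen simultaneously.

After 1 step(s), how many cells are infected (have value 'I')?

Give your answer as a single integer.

Answer: 10

Derivation:
Step 0 (initial): 3 infected
Step 1: +7 new -> 10 infected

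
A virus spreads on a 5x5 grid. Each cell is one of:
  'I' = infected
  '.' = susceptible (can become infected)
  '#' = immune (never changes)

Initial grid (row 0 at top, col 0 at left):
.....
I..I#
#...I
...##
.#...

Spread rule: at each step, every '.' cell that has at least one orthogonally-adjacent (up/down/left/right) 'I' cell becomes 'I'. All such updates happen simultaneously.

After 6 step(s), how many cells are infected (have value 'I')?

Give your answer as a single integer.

Answer: 20

Derivation:
Step 0 (initial): 3 infected
Step 1: +5 new -> 8 infected
Step 2: +5 new -> 13 infected
Step 3: +2 new -> 15 infected
Step 4: +2 new -> 17 infected
Step 5: +2 new -> 19 infected
Step 6: +1 new -> 20 infected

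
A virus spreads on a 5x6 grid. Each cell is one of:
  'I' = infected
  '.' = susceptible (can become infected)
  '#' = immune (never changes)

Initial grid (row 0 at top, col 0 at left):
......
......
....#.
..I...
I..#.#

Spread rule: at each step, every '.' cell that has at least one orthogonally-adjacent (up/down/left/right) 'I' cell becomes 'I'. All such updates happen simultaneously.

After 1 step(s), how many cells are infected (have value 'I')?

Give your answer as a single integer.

Answer: 8

Derivation:
Step 0 (initial): 2 infected
Step 1: +6 new -> 8 infected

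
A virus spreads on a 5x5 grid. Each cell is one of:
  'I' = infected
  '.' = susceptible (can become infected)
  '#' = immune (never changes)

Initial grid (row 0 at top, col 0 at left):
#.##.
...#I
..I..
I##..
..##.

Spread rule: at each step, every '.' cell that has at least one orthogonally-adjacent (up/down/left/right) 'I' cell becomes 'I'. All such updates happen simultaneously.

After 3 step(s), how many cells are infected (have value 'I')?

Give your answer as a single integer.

Step 0 (initial): 3 infected
Step 1: +7 new -> 10 infected
Step 2: +5 new -> 15 infected
Step 3: +2 new -> 17 infected

Answer: 17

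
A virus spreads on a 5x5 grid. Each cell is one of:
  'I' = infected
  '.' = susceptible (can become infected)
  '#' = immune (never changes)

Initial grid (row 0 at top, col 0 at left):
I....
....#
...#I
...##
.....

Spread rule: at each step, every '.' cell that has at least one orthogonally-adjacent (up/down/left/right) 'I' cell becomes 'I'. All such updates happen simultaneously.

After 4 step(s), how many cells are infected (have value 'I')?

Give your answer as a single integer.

Step 0 (initial): 2 infected
Step 1: +2 new -> 4 infected
Step 2: +3 new -> 7 infected
Step 3: +4 new -> 11 infected
Step 4: +5 new -> 16 infected

Answer: 16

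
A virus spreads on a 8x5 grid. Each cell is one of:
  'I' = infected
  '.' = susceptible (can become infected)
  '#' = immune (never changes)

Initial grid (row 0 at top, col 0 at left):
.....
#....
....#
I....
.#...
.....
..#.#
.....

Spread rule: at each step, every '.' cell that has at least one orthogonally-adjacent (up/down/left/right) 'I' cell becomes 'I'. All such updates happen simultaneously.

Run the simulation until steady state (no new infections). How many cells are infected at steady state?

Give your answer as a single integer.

Answer: 35

Derivation:
Step 0 (initial): 1 infected
Step 1: +3 new -> 4 infected
Step 2: +3 new -> 7 infected
Step 3: +6 new -> 13 infected
Step 4: +8 new -> 21 infected
Step 5: +6 new -> 27 infected
Step 6: +5 new -> 32 infected
Step 7: +2 new -> 34 infected
Step 8: +1 new -> 35 infected
Step 9: +0 new -> 35 infected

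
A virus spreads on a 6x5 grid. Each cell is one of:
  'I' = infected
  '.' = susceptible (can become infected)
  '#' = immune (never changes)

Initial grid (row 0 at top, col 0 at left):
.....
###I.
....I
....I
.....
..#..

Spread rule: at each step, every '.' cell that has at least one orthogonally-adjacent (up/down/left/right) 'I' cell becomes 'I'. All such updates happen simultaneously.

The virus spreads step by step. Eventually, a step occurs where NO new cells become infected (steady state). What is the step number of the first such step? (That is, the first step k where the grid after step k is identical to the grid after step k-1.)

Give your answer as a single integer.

Answer: 7

Derivation:
Step 0 (initial): 3 infected
Step 1: +5 new -> 8 infected
Step 2: +6 new -> 14 infected
Step 3: +5 new -> 19 infected
Step 4: +4 new -> 23 infected
Step 5: +2 new -> 25 infected
Step 6: +1 new -> 26 infected
Step 7: +0 new -> 26 infected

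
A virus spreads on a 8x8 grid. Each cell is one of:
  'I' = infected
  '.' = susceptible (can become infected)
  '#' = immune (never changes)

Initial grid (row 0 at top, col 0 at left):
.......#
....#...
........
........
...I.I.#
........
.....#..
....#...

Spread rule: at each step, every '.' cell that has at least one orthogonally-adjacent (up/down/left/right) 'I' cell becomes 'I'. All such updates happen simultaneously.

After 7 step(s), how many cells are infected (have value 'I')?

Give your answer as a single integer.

Answer: 59

Derivation:
Step 0 (initial): 2 infected
Step 1: +7 new -> 9 infected
Step 2: +10 new -> 19 infected
Step 3: +14 new -> 33 infected
Step 4: +12 new -> 45 infected
Step 5: +10 new -> 55 infected
Step 6: +3 new -> 58 infected
Step 7: +1 new -> 59 infected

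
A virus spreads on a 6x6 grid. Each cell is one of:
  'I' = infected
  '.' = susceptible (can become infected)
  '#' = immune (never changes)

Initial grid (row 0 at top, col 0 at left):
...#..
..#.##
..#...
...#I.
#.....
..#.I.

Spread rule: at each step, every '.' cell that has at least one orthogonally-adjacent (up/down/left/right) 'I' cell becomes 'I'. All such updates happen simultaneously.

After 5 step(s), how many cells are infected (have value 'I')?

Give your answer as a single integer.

Step 0 (initial): 2 infected
Step 1: +5 new -> 7 infected
Step 2: +4 new -> 11 infected
Step 3: +2 new -> 13 infected
Step 4: +2 new -> 15 infected
Step 5: +2 new -> 17 infected

Answer: 17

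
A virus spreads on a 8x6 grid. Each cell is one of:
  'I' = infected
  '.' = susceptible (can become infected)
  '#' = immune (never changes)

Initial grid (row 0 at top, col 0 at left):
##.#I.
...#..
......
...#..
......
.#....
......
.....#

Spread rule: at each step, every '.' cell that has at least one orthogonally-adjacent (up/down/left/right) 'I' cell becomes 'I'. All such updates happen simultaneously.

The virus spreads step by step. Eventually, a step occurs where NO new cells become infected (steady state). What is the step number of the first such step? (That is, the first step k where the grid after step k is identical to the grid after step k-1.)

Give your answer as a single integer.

Step 0 (initial): 1 infected
Step 1: +2 new -> 3 infected
Step 2: +2 new -> 5 infected
Step 3: +3 new -> 8 infected
Step 4: +3 new -> 11 infected
Step 5: +6 new -> 17 infected
Step 6: +8 new -> 25 infected
Step 7: +7 new -> 32 infected
Step 8: +3 new -> 35 infected
Step 9: +3 new -> 38 infected
Step 10: +2 new -> 40 infected
Step 11: +1 new -> 41 infected
Step 12: +0 new -> 41 infected

Answer: 12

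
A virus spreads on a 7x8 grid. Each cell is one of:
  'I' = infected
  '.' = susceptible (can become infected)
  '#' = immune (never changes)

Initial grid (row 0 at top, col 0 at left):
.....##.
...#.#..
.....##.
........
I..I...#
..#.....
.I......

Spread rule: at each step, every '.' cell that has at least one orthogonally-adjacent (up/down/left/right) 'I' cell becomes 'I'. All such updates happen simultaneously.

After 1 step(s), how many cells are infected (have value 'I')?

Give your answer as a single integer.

Step 0 (initial): 3 infected
Step 1: +10 new -> 13 infected

Answer: 13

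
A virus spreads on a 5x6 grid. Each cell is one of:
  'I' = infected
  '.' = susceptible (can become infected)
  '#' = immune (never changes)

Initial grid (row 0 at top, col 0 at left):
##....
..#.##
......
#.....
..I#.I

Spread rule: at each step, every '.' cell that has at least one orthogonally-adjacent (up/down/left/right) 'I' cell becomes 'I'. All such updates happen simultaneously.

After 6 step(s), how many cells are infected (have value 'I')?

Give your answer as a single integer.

Answer: 22

Derivation:
Step 0 (initial): 2 infected
Step 1: +4 new -> 6 infected
Step 2: +6 new -> 12 infected
Step 3: +3 new -> 15 infected
Step 4: +3 new -> 18 infected
Step 5: +2 new -> 20 infected
Step 6: +2 new -> 22 infected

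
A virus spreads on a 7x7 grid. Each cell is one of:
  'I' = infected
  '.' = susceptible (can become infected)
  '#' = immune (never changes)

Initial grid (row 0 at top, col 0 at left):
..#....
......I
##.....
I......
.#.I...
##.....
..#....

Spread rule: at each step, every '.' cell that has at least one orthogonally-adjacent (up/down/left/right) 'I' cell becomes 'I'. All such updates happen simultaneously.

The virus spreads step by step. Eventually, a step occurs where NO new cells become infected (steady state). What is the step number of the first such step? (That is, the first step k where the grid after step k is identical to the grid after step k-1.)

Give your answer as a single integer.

Answer: 8

Derivation:
Step 0 (initial): 3 infected
Step 1: +9 new -> 12 infected
Step 2: +11 new -> 23 infected
Step 3: +8 new -> 31 infected
Step 4: +4 new -> 35 infected
Step 5: +2 new -> 37 infected
Step 6: +2 new -> 39 infected
Step 7: +1 new -> 40 infected
Step 8: +0 new -> 40 infected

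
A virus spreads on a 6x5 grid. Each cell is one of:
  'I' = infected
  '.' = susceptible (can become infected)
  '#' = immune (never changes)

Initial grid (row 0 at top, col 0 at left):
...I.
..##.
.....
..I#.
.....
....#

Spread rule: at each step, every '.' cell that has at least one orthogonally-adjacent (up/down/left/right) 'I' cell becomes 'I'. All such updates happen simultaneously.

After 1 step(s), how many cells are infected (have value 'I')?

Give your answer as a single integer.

Step 0 (initial): 2 infected
Step 1: +5 new -> 7 infected

Answer: 7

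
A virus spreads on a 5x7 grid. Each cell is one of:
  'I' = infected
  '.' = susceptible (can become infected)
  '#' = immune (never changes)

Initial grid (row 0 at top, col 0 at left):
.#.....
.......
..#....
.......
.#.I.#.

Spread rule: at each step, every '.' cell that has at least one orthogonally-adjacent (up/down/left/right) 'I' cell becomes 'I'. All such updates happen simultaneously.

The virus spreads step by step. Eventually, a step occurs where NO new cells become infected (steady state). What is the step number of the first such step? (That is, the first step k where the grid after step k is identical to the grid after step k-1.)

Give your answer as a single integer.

Step 0 (initial): 1 infected
Step 1: +3 new -> 4 infected
Step 2: +3 new -> 7 infected
Step 3: +4 new -> 11 infected
Step 4: +7 new -> 18 infected
Step 5: +8 new -> 26 infected
Step 6: +3 new -> 29 infected
Step 7: +2 new -> 31 infected
Step 8: +0 new -> 31 infected

Answer: 8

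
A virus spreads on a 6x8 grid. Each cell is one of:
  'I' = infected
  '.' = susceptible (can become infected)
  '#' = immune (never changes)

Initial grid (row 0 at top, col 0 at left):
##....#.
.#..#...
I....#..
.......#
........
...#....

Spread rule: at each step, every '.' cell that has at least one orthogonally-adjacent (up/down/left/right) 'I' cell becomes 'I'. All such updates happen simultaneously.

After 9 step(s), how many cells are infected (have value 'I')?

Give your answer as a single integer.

Step 0 (initial): 1 infected
Step 1: +3 new -> 4 infected
Step 2: +3 new -> 7 infected
Step 3: +5 new -> 12 infected
Step 4: +6 new -> 18 infected
Step 5: +4 new -> 22 infected
Step 6: +3 new -> 25 infected
Step 7: +4 new -> 29 infected
Step 8: +4 new -> 33 infected
Step 9: +4 new -> 37 infected

Answer: 37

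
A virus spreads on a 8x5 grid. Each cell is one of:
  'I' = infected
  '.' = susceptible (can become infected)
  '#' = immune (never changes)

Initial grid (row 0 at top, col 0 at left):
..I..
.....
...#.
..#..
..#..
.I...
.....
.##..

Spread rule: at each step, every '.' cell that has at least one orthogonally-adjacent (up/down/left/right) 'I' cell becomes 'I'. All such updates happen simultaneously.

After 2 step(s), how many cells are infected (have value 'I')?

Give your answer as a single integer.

Step 0 (initial): 2 infected
Step 1: +7 new -> 9 infected
Step 2: +10 new -> 19 infected

Answer: 19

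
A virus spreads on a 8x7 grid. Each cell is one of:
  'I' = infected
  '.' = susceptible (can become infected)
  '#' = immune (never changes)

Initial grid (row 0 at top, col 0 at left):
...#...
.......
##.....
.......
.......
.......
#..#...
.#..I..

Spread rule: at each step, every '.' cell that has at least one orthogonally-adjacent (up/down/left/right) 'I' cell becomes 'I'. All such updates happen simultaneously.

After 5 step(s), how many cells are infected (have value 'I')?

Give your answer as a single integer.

Answer: 25

Derivation:
Step 0 (initial): 1 infected
Step 1: +3 new -> 4 infected
Step 2: +4 new -> 8 infected
Step 3: +5 new -> 13 infected
Step 4: +6 new -> 19 infected
Step 5: +6 new -> 25 infected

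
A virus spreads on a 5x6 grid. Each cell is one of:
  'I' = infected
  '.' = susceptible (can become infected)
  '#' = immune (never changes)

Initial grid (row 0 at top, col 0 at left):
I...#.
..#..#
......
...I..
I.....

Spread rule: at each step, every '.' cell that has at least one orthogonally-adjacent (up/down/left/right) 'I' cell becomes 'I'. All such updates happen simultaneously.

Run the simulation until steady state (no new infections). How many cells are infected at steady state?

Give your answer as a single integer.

Answer: 26

Derivation:
Step 0 (initial): 3 infected
Step 1: +8 new -> 11 infected
Step 2: +10 new -> 21 infected
Step 3: +5 new -> 26 infected
Step 4: +0 new -> 26 infected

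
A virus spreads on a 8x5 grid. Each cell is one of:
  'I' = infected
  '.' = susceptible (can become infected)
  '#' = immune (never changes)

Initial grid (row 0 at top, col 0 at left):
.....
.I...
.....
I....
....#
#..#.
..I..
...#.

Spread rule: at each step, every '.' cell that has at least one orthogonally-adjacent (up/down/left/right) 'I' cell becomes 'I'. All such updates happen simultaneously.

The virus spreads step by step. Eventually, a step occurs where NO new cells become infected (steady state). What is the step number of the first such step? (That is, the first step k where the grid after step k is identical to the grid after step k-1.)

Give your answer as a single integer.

Answer: 5

Derivation:
Step 0 (initial): 3 infected
Step 1: +11 new -> 14 infected
Step 2: +11 new -> 25 infected
Step 3: +8 new -> 33 infected
Step 4: +3 new -> 36 infected
Step 5: +0 new -> 36 infected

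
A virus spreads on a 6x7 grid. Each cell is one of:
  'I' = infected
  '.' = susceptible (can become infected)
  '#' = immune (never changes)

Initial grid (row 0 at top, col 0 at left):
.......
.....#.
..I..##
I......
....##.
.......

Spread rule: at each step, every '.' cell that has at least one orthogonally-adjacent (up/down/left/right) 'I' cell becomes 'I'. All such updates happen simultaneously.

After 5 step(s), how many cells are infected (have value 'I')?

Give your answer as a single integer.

Answer: 32

Derivation:
Step 0 (initial): 2 infected
Step 1: +7 new -> 9 infected
Step 2: +9 new -> 18 infected
Step 3: +8 new -> 26 infected
Step 4: +3 new -> 29 infected
Step 5: +3 new -> 32 infected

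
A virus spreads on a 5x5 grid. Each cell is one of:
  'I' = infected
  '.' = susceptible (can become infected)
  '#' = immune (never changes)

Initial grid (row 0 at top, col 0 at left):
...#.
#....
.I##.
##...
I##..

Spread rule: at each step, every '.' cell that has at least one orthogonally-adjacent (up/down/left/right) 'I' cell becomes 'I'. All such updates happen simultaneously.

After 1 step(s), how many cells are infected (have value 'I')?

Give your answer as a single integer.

Answer: 4

Derivation:
Step 0 (initial): 2 infected
Step 1: +2 new -> 4 infected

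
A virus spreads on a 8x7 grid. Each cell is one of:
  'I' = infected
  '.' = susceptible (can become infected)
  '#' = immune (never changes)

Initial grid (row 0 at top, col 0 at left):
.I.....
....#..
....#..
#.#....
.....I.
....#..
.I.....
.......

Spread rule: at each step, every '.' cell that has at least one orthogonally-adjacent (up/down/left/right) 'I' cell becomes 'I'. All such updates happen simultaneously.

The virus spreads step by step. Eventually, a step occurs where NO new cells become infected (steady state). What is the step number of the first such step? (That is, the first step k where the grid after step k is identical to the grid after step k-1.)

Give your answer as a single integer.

Step 0 (initial): 3 infected
Step 1: +11 new -> 14 infected
Step 2: +16 new -> 30 infected
Step 3: +15 new -> 45 infected
Step 4: +5 new -> 50 infected
Step 5: +1 new -> 51 infected
Step 6: +0 new -> 51 infected

Answer: 6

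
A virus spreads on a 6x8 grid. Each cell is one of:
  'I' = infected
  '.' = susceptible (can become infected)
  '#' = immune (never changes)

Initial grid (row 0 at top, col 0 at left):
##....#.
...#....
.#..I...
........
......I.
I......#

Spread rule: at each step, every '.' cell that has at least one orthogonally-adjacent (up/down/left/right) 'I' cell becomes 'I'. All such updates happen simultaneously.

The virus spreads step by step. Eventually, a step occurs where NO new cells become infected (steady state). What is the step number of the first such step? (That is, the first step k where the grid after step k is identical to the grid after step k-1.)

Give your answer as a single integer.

Step 0 (initial): 3 infected
Step 1: +10 new -> 13 infected
Step 2: +12 new -> 25 infected
Step 3: +12 new -> 37 infected
Step 4: +4 new -> 41 infected
Step 5: +1 new -> 42 infected
Step 6: +0 new -> 42 infected

Answer: 6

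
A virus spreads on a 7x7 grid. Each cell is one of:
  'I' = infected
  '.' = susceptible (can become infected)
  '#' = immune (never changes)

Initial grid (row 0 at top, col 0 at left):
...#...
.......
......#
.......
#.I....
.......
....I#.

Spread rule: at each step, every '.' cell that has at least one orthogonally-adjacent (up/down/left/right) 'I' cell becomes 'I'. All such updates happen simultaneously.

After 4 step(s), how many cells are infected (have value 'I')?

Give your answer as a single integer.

Step 0 (initial): 2 infected
Step 1: +6 new -> 8 infected
Step 2: +8 new -> 16 infected
Step 3: +9 new -> 25 infected
Step 4: +9 new -> 34 infected

Answer: 34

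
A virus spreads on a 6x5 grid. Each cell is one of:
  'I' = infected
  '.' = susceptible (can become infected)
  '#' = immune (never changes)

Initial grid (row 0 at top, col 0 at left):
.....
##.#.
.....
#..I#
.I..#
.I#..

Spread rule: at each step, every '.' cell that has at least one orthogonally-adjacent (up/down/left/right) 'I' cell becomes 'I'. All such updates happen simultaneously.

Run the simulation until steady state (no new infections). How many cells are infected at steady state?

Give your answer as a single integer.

Step 0 (initial): 3 infected
Step 1: +7 new -> 10 infected
Step 2: +4 new -> 14 infected
Step 3: +4 new -> 18 infected
Step 4: +2 new -> 20 infected
Step 5: +2 new -> 22 infected
Step 6: +1 new -> 23 infected
Step 7: +0 new -> 23 infected

Answer: 23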